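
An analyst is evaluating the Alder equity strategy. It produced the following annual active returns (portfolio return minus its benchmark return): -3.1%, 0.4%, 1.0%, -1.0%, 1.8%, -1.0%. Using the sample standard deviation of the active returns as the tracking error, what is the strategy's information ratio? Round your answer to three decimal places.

-0.180

Mean return r̄ = -1.90 / 6 = -0.3167%
Sample σ = √[Σ(r − r̄)² / 5] = √[15.4083 / 5] = √3.0817 = 1.7555%
IR = r̄ / tracking error = -0.3167 / 1.7555 = -0.1804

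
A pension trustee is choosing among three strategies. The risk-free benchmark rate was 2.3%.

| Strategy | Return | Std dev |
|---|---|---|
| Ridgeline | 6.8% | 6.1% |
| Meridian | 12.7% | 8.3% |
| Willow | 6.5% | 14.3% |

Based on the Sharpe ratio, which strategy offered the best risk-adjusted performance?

Meridian

Ridgeline: Sharpe ratio = (6.8% − 2.3%) / 6.1% = 0.738
Meridian: Sharpe ratio = (12.7% − 2.3%) / 8.3% = 1.253
Willow: Sharpe ratio = (6.5% − 2.3%) / 14.3% = 0.294
Highest: Meridian (1.253).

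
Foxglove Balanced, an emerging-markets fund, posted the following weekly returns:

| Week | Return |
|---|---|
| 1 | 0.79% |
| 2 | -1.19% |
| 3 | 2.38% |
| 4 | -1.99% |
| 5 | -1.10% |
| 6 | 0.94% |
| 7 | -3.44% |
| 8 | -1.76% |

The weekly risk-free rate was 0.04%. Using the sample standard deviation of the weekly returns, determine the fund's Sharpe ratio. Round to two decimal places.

Mean return μ = -5.370 / 8 = -0.6713%
Sample σ = √[Σ(r − μ)² / 7] = √[25.0849 / 7] = √3.5836 = 1.8930%
Sharpe = (μ − rf) / σ = (-0.6713 − 0.04) / 1.8930 = -0.7113 / 1.8930 = -0.3758

-0.38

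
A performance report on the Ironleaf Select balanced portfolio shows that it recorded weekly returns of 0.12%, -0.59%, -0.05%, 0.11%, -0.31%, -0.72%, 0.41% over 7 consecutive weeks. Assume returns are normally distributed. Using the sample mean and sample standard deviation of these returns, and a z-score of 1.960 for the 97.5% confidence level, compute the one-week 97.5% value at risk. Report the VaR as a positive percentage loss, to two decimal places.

μ = (0.12 − 0.59 − 0.05 + 0.11 − 0.31 − 0.72 + 0.41) / 7 = -1.030 / 7 = -0.1471%
Sample σ = √[Σ(r − μ)² / 6] = √[1.0081 / 6] = √0.1680 = 0.4099%
VaR = −(μ − z·σ) = −(-0.1471 − 1.960 × 0.4099) = −(-0.9505) = 0.9505%

0.95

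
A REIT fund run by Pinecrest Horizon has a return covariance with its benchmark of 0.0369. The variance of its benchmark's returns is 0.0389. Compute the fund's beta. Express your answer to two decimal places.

0.95

β = Cov(Rp, Rm) / Var(Rm) = 0.0369 / 0.0389 = 0.9486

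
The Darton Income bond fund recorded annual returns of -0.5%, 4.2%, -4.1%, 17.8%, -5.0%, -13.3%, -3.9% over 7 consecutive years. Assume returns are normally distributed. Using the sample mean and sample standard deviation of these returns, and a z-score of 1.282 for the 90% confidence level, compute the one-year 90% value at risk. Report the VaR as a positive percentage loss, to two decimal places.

13.13

r̄ = (-0.5 + 4.2 − 4.1 + 17.8 − 5 − 13.3 − 3.9) / 7 = -4.80 / 7 = -0.6857%
Σ(r − r̄)² = 565.3486; sample σ = √(565.3486/6) = 9.7069%
VaR = −(r̄ − z·σ) = −(-0.6857 − 1.282 × 9.7069) = −(-13.1299) = 13.1299%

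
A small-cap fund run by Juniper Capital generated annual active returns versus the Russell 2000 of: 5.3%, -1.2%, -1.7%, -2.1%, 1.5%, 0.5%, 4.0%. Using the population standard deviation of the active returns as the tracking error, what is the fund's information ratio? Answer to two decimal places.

r̄ = (5.3 − 1.2 − 1.7 − 2.1 + 1.5 + 0.5 + 4) / 7 = 6.30 / 7 = 0.9000%
Population std dev = √[49.6600 / 7] = 2.6635%
IR = r̄ / tracking error = 0.9000 / 2.6635 = 0.3379

0.34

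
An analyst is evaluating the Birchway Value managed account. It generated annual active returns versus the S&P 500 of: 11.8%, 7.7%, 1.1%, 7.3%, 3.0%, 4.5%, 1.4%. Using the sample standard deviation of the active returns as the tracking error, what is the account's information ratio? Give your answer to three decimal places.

Mean return r̄ = 36.80 / 7 = 5.2571%
Σ(r − r̄)² = (11.8 − 5.2571)² + (7.7 − 5.2571)² + (1.1 − 5.2571)² + … = 90.7771
sample σ = √(90.7771 / 6) = √15.1295 = 3.8897%
IR = r̄ / tracking error = 5.2571 / 3.8897 = 1.3515

1.352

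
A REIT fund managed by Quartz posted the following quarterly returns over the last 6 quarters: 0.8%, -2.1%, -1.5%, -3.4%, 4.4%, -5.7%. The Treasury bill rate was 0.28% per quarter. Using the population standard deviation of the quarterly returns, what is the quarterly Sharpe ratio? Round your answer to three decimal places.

-0.479

r̄ = (0.8 − 2.1 − 1.5 − 3.4 + 4.4 − 5.7) / 6 = -1.2500%
Σ(r − r̄)² = (0.8 − (-1.2500))² + (-2.1 − (-1.2500))² + (-1.5 − (-1.2500))² + … = 61.3350
population σ = √(61.3350 / 6) = √10.2225 = 3.1973%
Sharpe = (r̄ − rf) / σ = (-1.2500 − 0.28) / 3.1973 = -1.5300 / 3.1973 = -0.4785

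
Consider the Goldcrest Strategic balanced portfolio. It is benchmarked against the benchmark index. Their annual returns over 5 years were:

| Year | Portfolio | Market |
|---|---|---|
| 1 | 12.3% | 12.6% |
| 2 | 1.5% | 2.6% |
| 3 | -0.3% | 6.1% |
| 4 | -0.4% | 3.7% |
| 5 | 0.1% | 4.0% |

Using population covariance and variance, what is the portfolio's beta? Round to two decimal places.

r̄p = 2.6400%,  r̄m = 5.8000%
Cov = Σ(rp − r̄p)(rm − r̄m) / 5 = 15.8820
Var(rm) = Σ(rm − r̄m)² / 5 = 12.8440
β = Cov / Var = 15.8820 / 12.8440 = 1.2365

1.24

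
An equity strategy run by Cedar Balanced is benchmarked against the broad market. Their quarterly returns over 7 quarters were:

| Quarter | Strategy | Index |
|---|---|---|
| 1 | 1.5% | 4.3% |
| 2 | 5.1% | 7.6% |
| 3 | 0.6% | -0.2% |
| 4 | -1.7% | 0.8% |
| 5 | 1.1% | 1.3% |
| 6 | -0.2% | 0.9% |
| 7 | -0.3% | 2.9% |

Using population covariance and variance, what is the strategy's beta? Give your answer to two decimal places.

0.66

r̄p = 0.8714%,  r̄m = 2.5143%
Cov = Σ(rp − r̄p)(rm − r̄m) / 7 = 4.1104
Var(rm) = Σ(rm − r̄m)² / 7 = 6.2269
β = Cov / Var = 4.1104 / 6.2269 = 0.6601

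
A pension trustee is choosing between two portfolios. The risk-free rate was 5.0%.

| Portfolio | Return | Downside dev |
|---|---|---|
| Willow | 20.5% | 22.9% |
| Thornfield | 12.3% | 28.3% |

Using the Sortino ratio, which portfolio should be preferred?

Willow: Sortino ratio = (20.5% − 5.0%) / 22.9% = 0.677
Thornfield: Sortino ratio = (12.3% − 5.0%) / 28.3% = 0.258
Highest: Willow (0.677).

Willow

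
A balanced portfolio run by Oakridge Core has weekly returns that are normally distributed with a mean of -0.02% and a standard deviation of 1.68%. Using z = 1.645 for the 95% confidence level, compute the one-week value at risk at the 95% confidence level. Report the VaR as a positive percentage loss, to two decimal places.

2.78

VaR (as % loss) = −(μ − z·σ) = −(-0.02% − 1.645 × 1.68%) = −(-2.7836%) = 2.7836%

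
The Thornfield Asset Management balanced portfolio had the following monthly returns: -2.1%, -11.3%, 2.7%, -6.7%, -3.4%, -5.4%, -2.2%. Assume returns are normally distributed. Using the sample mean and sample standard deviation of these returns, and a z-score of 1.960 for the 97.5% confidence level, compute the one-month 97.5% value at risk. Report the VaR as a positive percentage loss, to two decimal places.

μ = (-2.1 − 11.3 + 2.7 − 6.7 − 3.4 − 5.4 − 2.2) / 7 = -28.40 / 7 = -4.0571%
Σ(r − μ)² = (-2.1 − (-4.0571))² + (-11.3 − (-4.0571))² + … = 114.6171
σ = √[114.6171 / 6] = 4.3707%
VaR = −(μ − z·σ) = −(-4.0571 − 1.960 × 4.3707) = −(-12.6237) = 12.6237%

12.62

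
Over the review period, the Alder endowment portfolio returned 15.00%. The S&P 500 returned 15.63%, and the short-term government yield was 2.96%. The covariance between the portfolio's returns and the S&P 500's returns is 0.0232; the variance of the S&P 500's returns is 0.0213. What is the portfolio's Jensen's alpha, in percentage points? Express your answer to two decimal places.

-1.76

β = Cov / Var = 0.0232 / 0.0213 = 1.0892
E[R] = Rf + β(Rm − Rf) = 2.96% + 1.0892 × (15.63% − 2.96%) = 16.7602%
α = Rp − E[R] = 15.00% − 16.7602% = -1.7602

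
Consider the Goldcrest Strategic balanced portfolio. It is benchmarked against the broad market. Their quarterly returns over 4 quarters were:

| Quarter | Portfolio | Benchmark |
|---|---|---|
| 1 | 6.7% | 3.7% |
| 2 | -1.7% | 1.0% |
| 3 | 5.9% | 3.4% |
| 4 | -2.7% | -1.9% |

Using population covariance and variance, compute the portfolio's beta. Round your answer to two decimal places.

r̄p = 2.0500%,  r̄m = 1.5500%
Cov = Σ(rp − r̄p)(rm − r̄m) / 4 = 8.8925
Var(rm) = Σ(rm − r̄m)² / 4 = 5.0625
β = Cov / Var = 8.8925 / 5.0625 = 1.7565

1.76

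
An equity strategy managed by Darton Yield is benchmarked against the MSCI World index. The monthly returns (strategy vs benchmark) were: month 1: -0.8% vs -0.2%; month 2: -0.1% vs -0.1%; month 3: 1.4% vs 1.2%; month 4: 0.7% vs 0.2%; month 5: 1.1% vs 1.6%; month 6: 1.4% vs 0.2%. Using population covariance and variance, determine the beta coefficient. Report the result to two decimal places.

r̄p = 0.6167%,  r̄m = 0.4833%
Cov = Σ(rp − r̄p)(rm − r̄m) / 6 = 0.3736
Var(rm) = Σ(rm − r̄m)² / 6 = 0.4547
β = Cov / Var = 0.3736 / 0.4547 = 0.8216

0.82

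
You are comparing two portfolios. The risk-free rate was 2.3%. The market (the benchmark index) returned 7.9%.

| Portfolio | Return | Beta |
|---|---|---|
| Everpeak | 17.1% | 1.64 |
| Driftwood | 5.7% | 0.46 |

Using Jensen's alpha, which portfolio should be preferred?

Everpeak

Everpeak: α = 17.1% − [2.3% + 1.64 × (7.9% − 2.3%)] = 5.616
Driftwood: α = 5.7% − [2.3% + 0.46 × (7.9% − 2.3%)] = 0.824
Highest: Everpeak (5.616).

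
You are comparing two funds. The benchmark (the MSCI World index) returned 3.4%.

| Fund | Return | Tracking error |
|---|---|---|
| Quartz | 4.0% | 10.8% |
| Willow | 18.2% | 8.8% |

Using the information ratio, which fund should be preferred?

Willow

Quartz: IR = (4.0% − 3.4%) / 10.8% = 0.056
Willow: IR = (18.2% − 3.4%) / 8.8% = 1.682
Highest: Willow (1.682).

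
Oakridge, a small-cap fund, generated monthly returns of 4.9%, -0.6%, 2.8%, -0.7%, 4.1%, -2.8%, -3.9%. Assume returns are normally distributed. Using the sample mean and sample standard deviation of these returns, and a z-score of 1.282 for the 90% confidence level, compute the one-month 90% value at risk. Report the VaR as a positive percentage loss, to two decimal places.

3.85

r̄ = (4.9 − 0.6 + 2.8 − 0.7 + 4.1 − 2.8 − 3.9) / 7 = 0.5429%
Σ(r − r̄)² = (4.9 − 0.5429)² + (-0.6 − 0.5429)² + … = 70.4971
sample σ = √(70.4971 / 6) = √11.7495 = 3.4278%
VaR = −(r̄ − z·σ) = −(0.5429 − 1.282 × 3.4278) = −(-3.8515) = 3.8515%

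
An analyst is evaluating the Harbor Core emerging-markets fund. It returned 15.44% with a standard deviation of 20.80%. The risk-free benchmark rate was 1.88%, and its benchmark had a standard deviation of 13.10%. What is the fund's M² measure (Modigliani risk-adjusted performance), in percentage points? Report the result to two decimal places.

Sharpe = (Rp − Rf) / σp = (15.44% − 1.88%) / 20.80% = 0.6519
M² = Rf + Sharpe × σm = 1.88% + 0.6519 × 13.10% = 10.4199%

10.42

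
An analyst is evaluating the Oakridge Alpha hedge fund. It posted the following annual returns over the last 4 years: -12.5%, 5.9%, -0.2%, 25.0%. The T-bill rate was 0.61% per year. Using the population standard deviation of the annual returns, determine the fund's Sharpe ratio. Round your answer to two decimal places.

μ = (-12.5 + 5.9 − 0.2 + 25) / 4 = 18.20 / 4 = 4.5500%
Σ(r − μ)² = (-12.5 − 4.5500)² + (5.9 − 4.5500)² + … = 733.2900
σ = √[733.2900 / 4] = 13.5397%
Sharpe = (μ − rf) / σ = (4.5500 − 0.61) / 13.5397 = 3.9400 / 13.5397 = 0.2910

0.29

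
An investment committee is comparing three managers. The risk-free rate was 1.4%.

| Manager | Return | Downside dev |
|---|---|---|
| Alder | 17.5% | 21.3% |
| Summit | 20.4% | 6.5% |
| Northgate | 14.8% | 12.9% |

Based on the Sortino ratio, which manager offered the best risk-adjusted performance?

Alder: Sortino ratio = (17.5% − 1.4%) / 21.3% = 0.756
Summit: Sortino ratio = (20.4% − 1.4%) / 6.5% = 2.923
Northgate: Sortino ratio = (14.8% − 1.4%) / 12.9% = 1.039
Highest: Summit (2.923).

Summit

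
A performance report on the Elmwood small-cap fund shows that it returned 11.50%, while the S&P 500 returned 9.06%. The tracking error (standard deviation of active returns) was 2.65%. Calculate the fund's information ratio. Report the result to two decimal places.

0.92

IR = (Rp − Rb) / TE = (11.50% − 9.06%) / 2.65% = 2.44% / 2.65% = 0.9208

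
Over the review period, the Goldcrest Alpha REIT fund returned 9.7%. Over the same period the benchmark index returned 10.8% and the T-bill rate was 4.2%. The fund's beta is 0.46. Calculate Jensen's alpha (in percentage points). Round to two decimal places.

2.46

CAPM expected return = Rf + β(Rm − Rf) = 4.2% + 0.46 × (10.8% − 4.2%) = 4.2 + 0.46 × 6.60 = 7.2360%
Jensen's α = Rp − E[R] = 9.7% − 7.2360% = 2.4640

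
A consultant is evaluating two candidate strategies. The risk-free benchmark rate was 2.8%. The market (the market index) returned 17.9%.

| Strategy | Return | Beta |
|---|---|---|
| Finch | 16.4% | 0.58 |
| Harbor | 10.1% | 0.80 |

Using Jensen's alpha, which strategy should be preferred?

Finch: α = 16.4% − [2.8% + 0.58 × (17.9% − 2.8%)] = 4.842
Harbor: α = 10.1% − [2.8% + 0.80 × (17.9% − 2.8%)] = -4.780
Highest: Finch (4.842).

Finch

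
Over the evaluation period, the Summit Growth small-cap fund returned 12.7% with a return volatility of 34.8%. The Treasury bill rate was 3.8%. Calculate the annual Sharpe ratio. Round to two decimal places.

0.26

Sharpe = (Rp − Rf) / σp = (12.7% − 3.8%) / 34.8% = 8.90% / 34.8% = 0.2557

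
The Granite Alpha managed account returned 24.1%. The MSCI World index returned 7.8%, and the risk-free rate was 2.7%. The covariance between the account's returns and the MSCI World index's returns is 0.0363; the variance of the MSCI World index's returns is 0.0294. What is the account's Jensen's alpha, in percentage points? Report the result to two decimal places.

β = Cov / Var = 0.0363 / 0.0294 = 1.2347
E[R] = Rf + β(Rm − Rf) = 2.7% + 1.2347 × (7.8% − 2.7%) = 8.9970%
α = Rp − E[R] = 24.1% − 8.9970% = 15.1030

15.10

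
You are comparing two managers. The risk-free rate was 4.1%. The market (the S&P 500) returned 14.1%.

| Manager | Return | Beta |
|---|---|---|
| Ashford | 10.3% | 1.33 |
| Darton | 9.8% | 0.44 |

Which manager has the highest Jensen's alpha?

Darton

Ashford: α = 10.3% − [4.1% + 1.33 × (14.1% − 4.1%)] = -7.100
Darton: α = 9.8% − [4.1% + 0.44 × (14.1% − 4.1%)] = 1.300
Highest: Darton (1.300).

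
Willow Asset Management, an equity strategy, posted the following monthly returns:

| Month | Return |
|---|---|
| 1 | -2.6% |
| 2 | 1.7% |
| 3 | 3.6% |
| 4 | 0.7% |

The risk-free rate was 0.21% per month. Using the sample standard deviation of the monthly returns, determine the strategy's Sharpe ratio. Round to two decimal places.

r̄ = (-2.6 + 1.7 + 3.6 + 0.7) / 4 = 3.40 / 4 = 0.8500%
Sample std dev = √[20.2100 / 3] = 2.5955%
Sharpe = (r̄ − rf) / σ = (0.8500 − 0.21) / 2.5955 = 0.6400 / 2.5955 = 0.2466

0.25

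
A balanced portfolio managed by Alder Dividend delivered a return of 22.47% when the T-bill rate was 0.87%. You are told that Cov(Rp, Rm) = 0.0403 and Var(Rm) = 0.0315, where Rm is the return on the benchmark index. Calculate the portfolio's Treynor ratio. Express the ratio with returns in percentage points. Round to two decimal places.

β = Cov / Var = 0.0403 / 0.0315 = 1.2794
Treynor = (Rp − Rf) / β = (22.47% − 0.87%) / 1.2794 = 21.60 / 1.2794 = 16.8829

16.88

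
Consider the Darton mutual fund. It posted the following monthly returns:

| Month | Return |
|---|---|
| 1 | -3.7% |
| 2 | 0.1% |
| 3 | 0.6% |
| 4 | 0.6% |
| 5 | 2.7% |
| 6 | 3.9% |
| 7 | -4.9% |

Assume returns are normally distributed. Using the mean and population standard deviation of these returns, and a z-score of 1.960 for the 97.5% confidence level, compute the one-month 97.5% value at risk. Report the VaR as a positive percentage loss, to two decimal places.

5.88

μ = (-3.7 + 0.1 + 0.6 + 0.6 + 2.7 + 3.9 − 4.9) / 7 = -0.1000%
Population std dev = √[60.8600 / 7] = 2.9486%
VaR = −(μ − z·σ) = −(-0.1000 − 1.960 × 2.9486) = −(-5.8793) = 5.8793%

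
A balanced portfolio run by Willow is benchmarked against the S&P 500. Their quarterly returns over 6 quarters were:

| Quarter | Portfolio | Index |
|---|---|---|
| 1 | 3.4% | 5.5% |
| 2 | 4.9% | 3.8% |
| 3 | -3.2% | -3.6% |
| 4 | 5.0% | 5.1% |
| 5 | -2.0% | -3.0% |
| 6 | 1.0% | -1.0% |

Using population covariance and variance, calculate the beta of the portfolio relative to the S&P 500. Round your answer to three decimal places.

0.803

r̄p = 1.5167%,  r̄m = 1.1333%
Cov = Σ(rp − r̄p)(rm − r̄m) / 6 = 11.5044
Var(rm) = Σ(rm − r̄m)² / 6 = 14.3256
β = Cov / Var = 11.5044 / 14.3256 = 0.8031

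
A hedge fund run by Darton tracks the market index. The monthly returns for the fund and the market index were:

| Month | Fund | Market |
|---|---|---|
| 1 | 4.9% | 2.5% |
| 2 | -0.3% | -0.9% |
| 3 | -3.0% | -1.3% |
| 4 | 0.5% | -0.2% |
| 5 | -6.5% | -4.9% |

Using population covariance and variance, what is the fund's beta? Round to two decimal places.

1.56

r̄p = -0.8800%,  r̄m = -0.9600%
Cov = Σ(rp − r̄p)(rm − r̄m) / 5 = 8.7892
Var(rm) = Σ(rm − r̄m)² / 5 = 5.6384
β = Cov / Var = 8.7892 / 5.6384 = 1.5588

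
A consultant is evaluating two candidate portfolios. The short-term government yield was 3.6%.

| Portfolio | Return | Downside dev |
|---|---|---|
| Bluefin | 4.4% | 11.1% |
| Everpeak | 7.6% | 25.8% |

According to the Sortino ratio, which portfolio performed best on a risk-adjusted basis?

Bluefin: Sortino ratio = (4.4% − 3.6%) / 11.1% = 0.072
Everpeak: Sortino ratio = (7.6% − 3.6%) / 25.8% = 0.155
Highest: Everpeak (0.155).

Everpeak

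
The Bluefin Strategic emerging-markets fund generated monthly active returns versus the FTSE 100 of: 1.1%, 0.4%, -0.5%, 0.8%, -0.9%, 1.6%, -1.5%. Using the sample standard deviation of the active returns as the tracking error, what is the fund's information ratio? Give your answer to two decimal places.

μ = (1.1 + 0.4 − 0.5 + 0.8 − 0.9 + 1.6 − 1.5) / 7 = 1.00 / 7 = 0.1429%
Sample std dev = √[7.7371 / 6] = 1.1356%
IR = μ / tracking error = 0.1429 / 1.1356 = 0.1258

0.13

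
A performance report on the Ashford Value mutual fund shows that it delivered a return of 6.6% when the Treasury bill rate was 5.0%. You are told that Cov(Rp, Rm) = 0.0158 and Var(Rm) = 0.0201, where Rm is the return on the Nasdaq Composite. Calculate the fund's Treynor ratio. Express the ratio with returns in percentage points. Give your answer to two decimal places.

2.04

β = Cov / Var = 0.0158 / 0.0201 = 0.7861
Treynor = (Rp − Rf) / β = (6.6% − 5.0%) / 0.7861 = 1.60 / 0.7861 = 2.0354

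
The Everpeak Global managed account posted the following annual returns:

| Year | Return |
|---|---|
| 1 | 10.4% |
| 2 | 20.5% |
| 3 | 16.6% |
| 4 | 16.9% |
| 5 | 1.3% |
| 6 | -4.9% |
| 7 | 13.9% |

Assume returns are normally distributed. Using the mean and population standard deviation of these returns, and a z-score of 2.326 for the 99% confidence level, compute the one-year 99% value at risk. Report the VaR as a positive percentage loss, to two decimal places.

r̄ = (10.4 + 20.5 + 16.6 + 16.9 + 1.3 − 4.9 + 13.9) / 7 = 74.70 / 7 = 10.6714%
Σ(r − r̄)² = 511.3343; population σ = √(511.3343/7) = 8.5468%
VaR = −(r̄ − z·σ) = −(10.6714 − 2.326 × 8.5468) = −(-9.2085) = 9.2085%

9.21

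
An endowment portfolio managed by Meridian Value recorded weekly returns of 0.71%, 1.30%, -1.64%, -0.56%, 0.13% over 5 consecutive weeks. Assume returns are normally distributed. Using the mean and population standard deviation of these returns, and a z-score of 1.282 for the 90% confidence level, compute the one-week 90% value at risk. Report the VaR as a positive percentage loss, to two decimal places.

μ = (0.71 + 1.3 − 1.64 − 0.56 + 0.13) / 5 = -0.0120%
Σ(r − μ)² = (0.71 − (-0.0120))² + (1.3 − (-0.0120))² + … = 5.2135
population σ = √(5.2135 / 5) = √1.0427 = 1.0211%
VaR = −(μ − z·σ) = −(-0.0120 − 1.282 × 1.0211) = −(-1.3211) = 1.3211%

1.32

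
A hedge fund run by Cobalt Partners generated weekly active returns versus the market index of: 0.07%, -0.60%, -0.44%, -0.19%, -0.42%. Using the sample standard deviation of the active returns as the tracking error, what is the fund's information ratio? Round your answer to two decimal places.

Mean return r̄ = -1.580 / 5 = -0.3160%
Σ(r − r̄)² = (0.07 − (-0.3160))² + (-0.6 − (-0.3160))² + (-0.44 − (-0.3160))² + … = 0.2717
σ = √[0.2717 / 4] = 0.2606%
IR = r̄ / tracking error = -0.3160 / 0.2606 = -1.2126

-1.21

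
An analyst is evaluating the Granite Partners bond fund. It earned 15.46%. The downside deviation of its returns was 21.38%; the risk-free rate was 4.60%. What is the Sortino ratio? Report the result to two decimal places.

0.51

Sortino = (Rp − Rf) / σd = (15.46% − 4.60%) / 21.38% = 10.86% / 21.38% = 0.5080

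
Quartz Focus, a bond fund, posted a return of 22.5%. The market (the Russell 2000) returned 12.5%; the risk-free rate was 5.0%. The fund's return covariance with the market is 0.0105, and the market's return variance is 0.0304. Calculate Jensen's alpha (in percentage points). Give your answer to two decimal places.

14.91

β = Cov / Var = 0.0105 / 0.0304 = 0.3454
E[R] = Rf + β(Rm − Rf) = 5.0% + 0.3454 × (12.5% − 5.0%) = 7.5905%
α = Rp − E[R] = 22.5% − 7.5905% = 14.9095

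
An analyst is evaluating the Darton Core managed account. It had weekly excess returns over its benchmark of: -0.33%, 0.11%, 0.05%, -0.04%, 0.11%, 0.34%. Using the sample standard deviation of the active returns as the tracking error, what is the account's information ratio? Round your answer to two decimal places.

Mean return r̄ = 0.240 / 6 = 0.0400%
Sample σ = √[Σ(r − r̄)² / 5] = √[0.2432 / 5] = √0.0486 = 0.2205%
IR = r̄ / tracking error = 0.0400 / 0.2205 = 0.1814

0.18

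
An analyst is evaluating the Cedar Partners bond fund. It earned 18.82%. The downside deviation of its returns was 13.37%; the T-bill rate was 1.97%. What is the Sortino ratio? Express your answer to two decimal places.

Sortino = (Rp − Rf) / σd = (18.82% − 1.97%) / 13.37% = 16.85% / 13.37% = 1.2603

1.26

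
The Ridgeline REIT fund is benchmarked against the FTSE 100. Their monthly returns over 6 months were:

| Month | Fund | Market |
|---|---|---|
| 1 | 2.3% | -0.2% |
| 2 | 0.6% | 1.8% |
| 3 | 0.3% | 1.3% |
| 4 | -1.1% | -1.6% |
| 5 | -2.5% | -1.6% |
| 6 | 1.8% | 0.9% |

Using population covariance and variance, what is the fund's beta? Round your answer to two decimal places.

r̄p = 0.2333%,  r̄m = 0.1000%
Cov = Σ(rp − r̄p)(rm − r̄m) / 6 = 1.3750
Var(rm) = Σ(rm − r̄m)² / 6 = 1.8067
β = Cov / Var = 1.3750 / 1.8067 = 0.7611

0.76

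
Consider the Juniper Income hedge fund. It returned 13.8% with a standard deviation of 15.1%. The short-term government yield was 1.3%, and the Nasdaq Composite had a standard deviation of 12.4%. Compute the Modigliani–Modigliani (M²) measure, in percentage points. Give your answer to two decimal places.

Sharpe = (Rp − Rf) / σp = (13.8% − 1.3%) / 15.1% = 0.8278
M² = Rf + Sharpe × σm = 1.3% + 0.8278 × 12.4% = 11.5647%

11.56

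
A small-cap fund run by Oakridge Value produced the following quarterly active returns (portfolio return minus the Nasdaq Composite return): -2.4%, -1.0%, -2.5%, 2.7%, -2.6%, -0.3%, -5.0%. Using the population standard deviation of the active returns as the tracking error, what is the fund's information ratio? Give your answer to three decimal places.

-0.714

r̄ = (-2.4 − 1 − 2.5 + 2.7 − 2.6 − 0.3 − 5) / 7 = -1.5857%
Σ(r − r̄)² = (-2.4 − (-1.5857))² + (-1 − (-1.5857))² + … = 34.5486
population σ = √(34.5486 / 7) = √4.9355 = 2.2216%
IR = r̄ / tracking error = -1.5857 / 2.2216 = -0.7138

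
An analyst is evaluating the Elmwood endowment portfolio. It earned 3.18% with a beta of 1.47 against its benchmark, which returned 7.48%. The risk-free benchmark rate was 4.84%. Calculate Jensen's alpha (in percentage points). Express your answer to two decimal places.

-5.54

CAPM expected return = Rf + β(Rm − Rf) = 4.84% + 1.47 × (7.48% − 4.84%) = 4.84 + 1.47 × 2.64 = 8.7208%
Jensen's α = Rp − E[R] = 3.18% − 8.7208% = -5.5408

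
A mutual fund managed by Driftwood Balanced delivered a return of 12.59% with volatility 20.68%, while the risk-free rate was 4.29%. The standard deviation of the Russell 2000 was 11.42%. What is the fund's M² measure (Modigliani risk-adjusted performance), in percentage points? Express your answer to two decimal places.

8.87

Sharpe = (Rp − Rf) / σp = (12.59% − 4.29%) / 20.68% = 0.4014
M² = Rf + Sharpe × σm = 4.29% + 0.4014 × 11.42% = 8.8740%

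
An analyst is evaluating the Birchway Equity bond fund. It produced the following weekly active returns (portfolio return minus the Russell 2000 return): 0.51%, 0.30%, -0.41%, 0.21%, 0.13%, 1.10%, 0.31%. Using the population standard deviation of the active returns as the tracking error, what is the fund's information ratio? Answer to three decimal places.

0.734

μ = (0.51 + 0.3 − 0.41 + 0.21 + 0.13 + 1.1 + 0.31) / 7 = 2.150 / 7 = 0.3071%
Σ(r − μ)² = (0.51 − 0.3071)² + (0.3 − 0.3071)² + … = 1.2249
σ = √[1.2249 / 7] = 0.4183%
IR = μ / tracking error = 0.3071 / 0.4183 = 0.7342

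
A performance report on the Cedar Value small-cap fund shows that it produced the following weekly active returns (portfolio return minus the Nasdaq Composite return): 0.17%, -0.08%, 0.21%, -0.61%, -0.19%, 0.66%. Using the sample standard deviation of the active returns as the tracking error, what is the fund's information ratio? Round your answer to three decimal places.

0.062

r̄ = (0.17 − 0.08 + 0.21 − 0.61 − 0.19 + 0.66) / 6 = 0.160 / 6 = 0.0267%
Sample std dev = √[0.9189 / 5] = 0.4287%
IR = r̄ / tracking error = 0.0267 / 0.4287 = 0.0623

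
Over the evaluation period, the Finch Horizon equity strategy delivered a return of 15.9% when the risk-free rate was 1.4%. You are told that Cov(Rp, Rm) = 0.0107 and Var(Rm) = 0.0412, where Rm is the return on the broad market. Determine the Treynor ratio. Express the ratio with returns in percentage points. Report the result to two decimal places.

β = Cov / Var = 0.0107 / 0.0412 = 0.2597
Treynor = (Rp − Rf) / β = (15.9% − 1.4%) / 0.2597 = 14.50 / 0.2597 = 55.8337

55.83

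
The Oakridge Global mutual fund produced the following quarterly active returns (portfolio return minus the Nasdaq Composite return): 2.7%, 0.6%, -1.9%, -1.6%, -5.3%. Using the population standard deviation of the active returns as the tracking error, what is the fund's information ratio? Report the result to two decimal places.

-0.41

μ = (2.7 + 0.6 − 1.9 − 1.6 − 5.3) / 5 = -5.50 / 5 = -1.1000%
Σ(r − μ)² = 35.8600; population σ = √(35.8600/5) = 2.6781%
IR = μ / tracking error = -1.1000 / 2.6781 = -0.4107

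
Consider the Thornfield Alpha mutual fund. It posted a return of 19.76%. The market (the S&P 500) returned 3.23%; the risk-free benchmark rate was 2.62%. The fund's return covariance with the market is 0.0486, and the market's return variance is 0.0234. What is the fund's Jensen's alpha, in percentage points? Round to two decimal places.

β = Cov / Var = 0.0486 / 0.0234 = 2.0769
E[R] = Rf + β(Rm − Rf) = 2.62% + 2.0769 × (3.23% − 2.62%) = 3.8869%
α = Rp − E[R] = 19.76% − 3.8869% = 15.8731

15.87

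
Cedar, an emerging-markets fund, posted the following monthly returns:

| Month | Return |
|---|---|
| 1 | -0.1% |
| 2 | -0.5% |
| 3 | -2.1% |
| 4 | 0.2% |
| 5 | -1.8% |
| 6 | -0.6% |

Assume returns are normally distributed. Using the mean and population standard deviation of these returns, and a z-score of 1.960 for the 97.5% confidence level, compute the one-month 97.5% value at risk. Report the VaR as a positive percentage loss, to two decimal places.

r̄ = (-0.1 − 0.5 − 2.1 + 0.2 − 1.8 − 0.6) / 6 = -0.8167%
Σ(r − r̄)² = (-0.1 − (-0.8167))² + (-0.5 − (-0.8167))² + (-2.1 − (-0.8167))² + … = 4.3083
population σ = √(4.3083 / 6) = √0.7181 = 0.8474%
VaR = −(r̄ − z·σ) = −(-0.8167 − 1.960 × 0.8474) = −(-2.4776) = 2.4776%

2.48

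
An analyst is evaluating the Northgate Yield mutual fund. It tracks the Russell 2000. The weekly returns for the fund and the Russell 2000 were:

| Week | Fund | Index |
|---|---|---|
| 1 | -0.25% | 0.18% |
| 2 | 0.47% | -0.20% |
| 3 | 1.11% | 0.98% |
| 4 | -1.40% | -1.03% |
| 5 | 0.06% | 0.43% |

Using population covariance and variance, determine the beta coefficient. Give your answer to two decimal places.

r̄p = -0.0020%,  r̄m = 0.0720%
Cov = Σ(rp − r̄p)(rm − r̄m) / 5 = 0.4835
Var(rm) = Σ(rm − r̄m)² / 5 = 0.4505
β = Cov / Var = 0.4835 / 0.4505 = 1.0733

1.07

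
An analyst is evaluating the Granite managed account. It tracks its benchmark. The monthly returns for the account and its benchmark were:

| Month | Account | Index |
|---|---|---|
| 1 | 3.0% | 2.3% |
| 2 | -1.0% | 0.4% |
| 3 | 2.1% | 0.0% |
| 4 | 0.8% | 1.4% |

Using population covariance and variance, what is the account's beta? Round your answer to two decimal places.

r̄p = 1.2250%,  r̄m = 1.0250%
Cov = Σ(rp − r̄p)(rm − r̄m) / 4 = 0.6494
Var(rm) = Σ(rm − r̄m)² / 4 = 0.8019
β = Cov / Var = 0.6494 / 0.8019 = 0.8098

0.81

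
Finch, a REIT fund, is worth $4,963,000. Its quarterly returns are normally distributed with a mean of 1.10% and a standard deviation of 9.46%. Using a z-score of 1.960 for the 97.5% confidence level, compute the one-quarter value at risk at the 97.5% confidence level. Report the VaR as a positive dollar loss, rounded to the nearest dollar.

Return at the 97.5% tail: μ − z·σ = 1.10% − 1.960 × 9.46% = 1.1 − 18.5416 = -17.4416%
VaR = −(-17.4416%) × $4,963,000 = 17.4416% × $4,963,000 = $865,627

$865,627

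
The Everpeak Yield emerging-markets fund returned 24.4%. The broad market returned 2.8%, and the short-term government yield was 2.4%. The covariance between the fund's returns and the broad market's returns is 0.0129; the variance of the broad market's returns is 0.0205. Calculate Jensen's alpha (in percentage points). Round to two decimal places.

21.75

β = Cov / Var = 0.0129 / 0.0205 = 0.6293
E[R] = Rf + β(Rm − Rf) = 2.4% + 0.6293 × (2.8% − 2.4%) = 2.6517%
α = Rp − E[R] = 24.4% − 2.6517% = 21.7483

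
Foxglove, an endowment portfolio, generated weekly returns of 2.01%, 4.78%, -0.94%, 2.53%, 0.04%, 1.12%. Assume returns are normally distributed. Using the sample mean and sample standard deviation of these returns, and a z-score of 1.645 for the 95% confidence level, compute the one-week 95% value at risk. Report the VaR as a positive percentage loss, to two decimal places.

1.72

r̄ = (2.01 + 4.78 − 0.94 + 2.53 + 0.04 + 1.12) / 6 = 1.5900%
Sample σ = √[Σ(r − r̄)² / 5] = √[20.2604 / 5] = √4.0521 = 2.0130%
VaR = −(r̄ − z·σ) = −(1.5900 − 1.645 × 2.0130) = −(-1.7214) = 1.7214%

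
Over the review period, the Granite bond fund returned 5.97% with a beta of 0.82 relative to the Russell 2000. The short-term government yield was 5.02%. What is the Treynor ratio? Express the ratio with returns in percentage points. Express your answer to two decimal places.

Treynor = (Rp − Rf) / β = (5.97% − 5.02%) / 0.82 = 0.95 / 0.82 = 1.1585

1.16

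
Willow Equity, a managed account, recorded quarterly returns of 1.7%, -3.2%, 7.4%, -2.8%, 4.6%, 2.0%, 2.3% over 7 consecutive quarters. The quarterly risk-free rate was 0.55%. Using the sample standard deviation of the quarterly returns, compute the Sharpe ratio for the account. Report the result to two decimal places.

r̄ = (1.7 − 3.2 + 7.4 − 2.8 + 4.6 + 2 + 2.3) / 7 = 1.7143%
Σ(r − r̄)² = 85.6086; sample σ = √(85.6086/6) = 3.7773%
Sharpe = (r̄ − rf) / σ = (1.7143 − 0.55) / 3.7773 = 1.1643 / 3.7773 = 0.3082

0.31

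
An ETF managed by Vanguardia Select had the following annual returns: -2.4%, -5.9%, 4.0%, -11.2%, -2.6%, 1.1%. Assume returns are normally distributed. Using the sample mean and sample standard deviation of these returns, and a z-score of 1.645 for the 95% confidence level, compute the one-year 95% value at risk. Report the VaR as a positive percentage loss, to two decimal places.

11.59

Mean return r̄ = -17.00 / 6 = -2.8333%
Sample std dev = √[141.8133 / 5] = 5.3257%
VaR = −(r̄ − z·σ) = −(-2.8333 − 1.645 × 5.3257) = −(-11.5941) = 11.5941%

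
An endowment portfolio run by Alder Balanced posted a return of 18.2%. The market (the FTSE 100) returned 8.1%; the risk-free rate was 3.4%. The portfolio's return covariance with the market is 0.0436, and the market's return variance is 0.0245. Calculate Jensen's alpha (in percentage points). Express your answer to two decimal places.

6.44

β = Cov / Var = 0.0436 / 0.0245 = 1.7796
E[R] = Rf + β(Rm − Rf) = 3.4% + 1.7796 × (8.1% − 3.4%) = 11.7641%
α = Rp − E[R] = 18.2% − 11.7641% = 6.4359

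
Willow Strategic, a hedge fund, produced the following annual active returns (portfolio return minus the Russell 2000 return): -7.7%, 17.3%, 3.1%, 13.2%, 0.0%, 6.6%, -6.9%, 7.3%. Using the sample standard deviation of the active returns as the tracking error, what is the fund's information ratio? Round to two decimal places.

0.46

r̄ = (-7.7 + 17.3 + 3.1 + 13.2 + 0 + 6.6 − 6.9 + 7.3) / 8 = 4.1125%
Sample std dev = √[551.5888 / 7] = 8.8768%
IR = r̄ / tracking error = 4.1125 / 8.8768 = 0.4633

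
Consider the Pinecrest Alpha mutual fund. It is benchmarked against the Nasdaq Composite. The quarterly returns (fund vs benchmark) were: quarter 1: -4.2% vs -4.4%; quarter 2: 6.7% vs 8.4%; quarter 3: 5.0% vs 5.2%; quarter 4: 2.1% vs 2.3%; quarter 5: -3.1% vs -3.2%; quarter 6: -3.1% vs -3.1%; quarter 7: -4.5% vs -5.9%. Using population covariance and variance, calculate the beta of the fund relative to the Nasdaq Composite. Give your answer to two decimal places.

0.86

r̄p = -0.1571%,  r̄m = -0.1000%
Cov = Σ(rp − r̄p)(rm − r̄m) / 7 = 21.6514
Var(rm) = Σ(rm − r̄m)² / 7 = 25.2629
β = Cov / Var = 21.6514 / 25.2629 = 0.8570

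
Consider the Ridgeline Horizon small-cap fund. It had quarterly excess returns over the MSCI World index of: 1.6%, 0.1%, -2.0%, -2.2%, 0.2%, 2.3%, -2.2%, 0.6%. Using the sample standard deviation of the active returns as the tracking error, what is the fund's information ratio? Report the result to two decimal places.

Mean return μ = -1.60 / 8 = -0.2000%
Σ(r − μ)² = (1.6 − (-0.2000))² + (0.1 − (-0.2000))² + (-2 − (-0.2000))² + … = 21.6200
sample σ = √(21.6200 / 7) = √3.0886 = 1.7574%
IR = μ / tracking error = -0.2000 / 1.7574 = -0.1138

-0.11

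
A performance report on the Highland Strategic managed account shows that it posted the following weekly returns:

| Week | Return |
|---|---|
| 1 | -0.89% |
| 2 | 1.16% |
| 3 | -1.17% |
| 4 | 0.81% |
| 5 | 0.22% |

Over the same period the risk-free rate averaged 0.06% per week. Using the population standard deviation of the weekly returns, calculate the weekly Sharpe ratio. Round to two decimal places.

-0.04

r̄ = (-0.89 + 1.16 − 1.17 + 0.81 + 0.22) / 5 = 0.0260%
Population σ = √[Σ(r − r̄)² / 5] = √[4.2077 / 5] = √0.8415 = 0.9173%
Sharpe = (r̄ − rf) / σ = (0.0260 − 0.06) / 0.9173 = -0.0340 / 0.9173 = -0.0371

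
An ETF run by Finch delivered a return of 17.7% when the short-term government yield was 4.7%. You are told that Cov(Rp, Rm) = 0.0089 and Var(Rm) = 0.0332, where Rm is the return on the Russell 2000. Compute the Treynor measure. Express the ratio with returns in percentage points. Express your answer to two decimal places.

β = Cov / Var = 0.0089 / 0.0332 = 0.2681
Treynor = (Rp − Rf) / β = (17.7% − 4.7%) / 0.2681 = 13.00 / 0.2681 = 48.4894

48.49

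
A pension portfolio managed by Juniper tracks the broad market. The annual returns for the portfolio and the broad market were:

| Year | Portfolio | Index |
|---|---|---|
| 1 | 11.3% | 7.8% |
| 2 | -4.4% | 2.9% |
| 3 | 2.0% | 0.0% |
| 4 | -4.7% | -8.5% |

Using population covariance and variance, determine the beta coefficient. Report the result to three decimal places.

r̄p = 1.0500%,  r̄m = 0.5500%
Cov = Σ(rp − r̄p)(rm − r̄m) / 4 = 28.2550
Var(rm) = Σ(rm − r̄m)² / 4 = 35.0725
β = Cov / Var = 28.2550 / 35.0725 = 0.8056

0.806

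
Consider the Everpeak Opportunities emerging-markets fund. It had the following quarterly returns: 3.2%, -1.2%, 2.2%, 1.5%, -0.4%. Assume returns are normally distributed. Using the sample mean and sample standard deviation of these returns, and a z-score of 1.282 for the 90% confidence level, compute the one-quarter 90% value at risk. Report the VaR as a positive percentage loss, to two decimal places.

Mean return μ = 5.30 / 5 = 1.0600%
Sample σ = √[Σ(r − μ)² / 4] = √[13.3120 / 4] = √3.3280 = 1.8243%
VaR = −(μ − z·σ) = −(1.0600 − 1.282 × 1.8243) = −(-1.2788) = 1.2788%

1.28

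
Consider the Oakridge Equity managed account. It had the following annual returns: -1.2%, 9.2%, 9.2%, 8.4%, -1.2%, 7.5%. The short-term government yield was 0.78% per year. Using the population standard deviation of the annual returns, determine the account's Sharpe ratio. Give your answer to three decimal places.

0.977

r̄ = (-1.2 + 9.2 + 9.2 + 8.4 − 1.2 + 7.5) / 6 = 31.90 / 6 = 5.3167%
Σ(r − r̄)² = (-1.2 − 5.3167)² + (9.2 − 5.3167)² + … = 129.3683
population σ = √(129.3683 / 6) = √21.5614 = 4.6434%
Sharpe = (r̄ − rf) / σ = (5.3167 − 0.78) / 4.6434 = 4.5367 / 4.6434 = 0.9770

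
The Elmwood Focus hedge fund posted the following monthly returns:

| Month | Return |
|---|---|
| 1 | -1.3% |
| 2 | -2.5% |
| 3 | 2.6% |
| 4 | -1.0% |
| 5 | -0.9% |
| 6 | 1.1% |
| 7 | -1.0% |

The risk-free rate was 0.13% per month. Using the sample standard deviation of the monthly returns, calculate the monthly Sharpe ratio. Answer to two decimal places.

r̄ = (-1.3 − 2.5 + 2.6 − 1 − 0.9 + 1.1 − 1) / 7 = -3.00 / 7 = -0.4286%
Sample σ = √[Σ(r − r̄)² / 6] = √[17.4343 / 6] = √2.9057 = 1.7046%
Sharpe = (r̄ − rf) / σ = (-0.4286 − 0.13) / 1.7046 = -0.5586 / 1.7046 = -0.3277

-0.33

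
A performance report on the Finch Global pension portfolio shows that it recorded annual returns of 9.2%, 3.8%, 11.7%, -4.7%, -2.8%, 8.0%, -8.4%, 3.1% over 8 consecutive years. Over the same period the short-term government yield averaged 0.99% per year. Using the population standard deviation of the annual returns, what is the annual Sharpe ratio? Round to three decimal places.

r̄ = (9.2 + 3.8 + 11.7 − 4.7 − 2.8 + 8 − 8.4 + 3.1) / 8 = 19.90 / 8 = 2.4875%
Population std dev = √[360.5688 / 8] = 6.7135%
Sharpe = (r̄ − rf) / σ = (2.4875 − 0.99) / 6.7135 = 1.4975 / 6.7135 = 0.2231

0.223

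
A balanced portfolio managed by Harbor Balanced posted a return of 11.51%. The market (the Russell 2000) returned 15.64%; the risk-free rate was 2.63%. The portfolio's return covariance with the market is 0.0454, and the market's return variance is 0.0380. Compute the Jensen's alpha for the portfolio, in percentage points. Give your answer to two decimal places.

-6.66

β = Cov / Var = 0.0454 / 0.0380 = 1.1947
E[R] = Rf + β(Rm − Rf) = 2.63% + 1.1947 × (15.64% − 2.63%) = 18.1730%
α = Rp − E[R] = 11.51% − 18.1730% = -6.6630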